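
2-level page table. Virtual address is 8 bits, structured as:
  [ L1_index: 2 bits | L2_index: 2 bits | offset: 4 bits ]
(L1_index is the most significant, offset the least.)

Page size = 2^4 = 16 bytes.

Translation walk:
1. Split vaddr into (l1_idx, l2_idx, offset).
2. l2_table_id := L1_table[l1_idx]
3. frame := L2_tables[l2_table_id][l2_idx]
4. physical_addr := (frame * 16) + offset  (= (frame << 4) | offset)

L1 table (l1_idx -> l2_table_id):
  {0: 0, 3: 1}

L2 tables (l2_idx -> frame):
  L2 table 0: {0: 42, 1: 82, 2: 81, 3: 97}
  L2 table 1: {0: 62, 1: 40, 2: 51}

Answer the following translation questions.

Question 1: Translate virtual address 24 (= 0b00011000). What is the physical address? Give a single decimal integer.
vaddr = 24 = 0b00011000
Split: l1_idx=0, l2_idx=1, offset=8
L1[0] = 0
L2[0][1] = 82
paddr = 82 * 16 + 8 = 1320

Answer: 1320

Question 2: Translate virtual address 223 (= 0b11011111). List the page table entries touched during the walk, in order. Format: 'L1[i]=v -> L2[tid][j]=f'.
vaddr = 223 = 0b11011111
Split: l1_idx=3, l2_idx=1, offset=15

Answer: L1[3]=1 -> L2[1][1]=40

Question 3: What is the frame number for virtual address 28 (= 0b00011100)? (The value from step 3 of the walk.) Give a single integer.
vaddr = 28: l1_idx=0, l2_idx=1
L1[0] = 0; L2[0][1] = 82

Answer: 82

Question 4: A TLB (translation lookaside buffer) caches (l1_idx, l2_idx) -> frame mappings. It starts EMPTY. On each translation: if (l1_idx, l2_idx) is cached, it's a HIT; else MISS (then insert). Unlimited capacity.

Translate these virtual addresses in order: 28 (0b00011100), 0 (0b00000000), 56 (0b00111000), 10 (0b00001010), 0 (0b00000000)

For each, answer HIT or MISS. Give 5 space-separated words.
Answer: MISS MISS MISS HIT HIT

Derivation:
vaddr=28: (0,1) not in TLB -> MISS, insert
vaddr=0: (0,0) not in TLB -> MISS, insert
vaddr=56: (0,3) not in TLB -> MISS, insert
vaddr=10: (0,0) in TLB -> HIT
vaddr=0: (0,0) in TLB -> HIT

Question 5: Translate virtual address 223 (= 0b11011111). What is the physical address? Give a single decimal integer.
Answer: 655

Derivation:
vaddr = 223 = 0b11011111
Split: l1_idx=3, l2_idx=1, offset=15
L1[3] = 1
L2[1][1] = 40
paddr = 40 * 16 + 15 = 655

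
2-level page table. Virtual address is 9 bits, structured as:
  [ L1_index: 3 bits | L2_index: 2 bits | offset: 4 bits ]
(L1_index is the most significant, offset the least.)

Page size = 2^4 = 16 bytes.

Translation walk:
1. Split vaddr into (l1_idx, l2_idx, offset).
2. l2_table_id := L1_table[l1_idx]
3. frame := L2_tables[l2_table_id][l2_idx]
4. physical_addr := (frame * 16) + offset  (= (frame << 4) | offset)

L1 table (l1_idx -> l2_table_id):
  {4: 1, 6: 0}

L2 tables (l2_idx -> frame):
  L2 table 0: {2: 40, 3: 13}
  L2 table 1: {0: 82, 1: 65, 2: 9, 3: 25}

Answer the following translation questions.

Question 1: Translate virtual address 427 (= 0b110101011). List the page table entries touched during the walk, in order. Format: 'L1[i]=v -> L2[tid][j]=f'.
vaddr = 427 = 0b110101011
Split: l1_idx=6, l2_idx=2, offset=11

Answer: L1[6]=0 -> L2[0][2]=40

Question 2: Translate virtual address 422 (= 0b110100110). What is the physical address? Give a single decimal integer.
vaddr = 422 = 0b110100110
Split: l1_idx=6, l2_idx=2, offset=6
L1[6] = 0
L2[0][2] = 40
paddr = 40 * 16 + 6 = 646

Answer: 646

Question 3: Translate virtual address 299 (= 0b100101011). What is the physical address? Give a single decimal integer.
vaddr = 299 = 0b100101011
Split: l1_idx=4, l2_idx=2, offset=11
L1[4] = 1
L2[1][2] = 9
paddr = 9 * 16 + 11 = 155

Answer: 155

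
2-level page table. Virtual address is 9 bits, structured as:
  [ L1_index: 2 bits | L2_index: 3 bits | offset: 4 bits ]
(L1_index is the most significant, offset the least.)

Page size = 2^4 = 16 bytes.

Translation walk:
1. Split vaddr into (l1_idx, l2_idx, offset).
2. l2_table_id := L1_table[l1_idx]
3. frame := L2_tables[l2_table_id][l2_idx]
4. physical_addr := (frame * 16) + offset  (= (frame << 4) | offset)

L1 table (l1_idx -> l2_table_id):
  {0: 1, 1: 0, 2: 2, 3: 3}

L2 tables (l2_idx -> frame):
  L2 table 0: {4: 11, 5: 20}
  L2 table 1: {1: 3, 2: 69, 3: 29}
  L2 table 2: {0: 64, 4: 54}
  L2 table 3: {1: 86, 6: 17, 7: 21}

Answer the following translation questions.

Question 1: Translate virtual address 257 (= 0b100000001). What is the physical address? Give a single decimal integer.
vaddr = 257 = 0b100000001
Split: l1_idx=2, l2_idx=0, offset=1
L1[2] = 2
L2[2][0] = 64
paddr = 64 * 16 + 1 = 1025

Answer: 1025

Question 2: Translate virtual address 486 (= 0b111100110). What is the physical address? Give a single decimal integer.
Answer: 278

Derivation:
vaddr = 486 = 0b111100110
Split: l1_idx=3, l2_idx=6, offset=6
L1[3] = 3
L2[3][6] = 17
paddr = 17 * 16 + 6 = 278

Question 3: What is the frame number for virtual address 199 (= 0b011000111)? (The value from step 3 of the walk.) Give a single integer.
vaddr = 199: l1_idx=1, l2_idx=4
L1[1] = 0; L2[0][4] = 11

Answer: 11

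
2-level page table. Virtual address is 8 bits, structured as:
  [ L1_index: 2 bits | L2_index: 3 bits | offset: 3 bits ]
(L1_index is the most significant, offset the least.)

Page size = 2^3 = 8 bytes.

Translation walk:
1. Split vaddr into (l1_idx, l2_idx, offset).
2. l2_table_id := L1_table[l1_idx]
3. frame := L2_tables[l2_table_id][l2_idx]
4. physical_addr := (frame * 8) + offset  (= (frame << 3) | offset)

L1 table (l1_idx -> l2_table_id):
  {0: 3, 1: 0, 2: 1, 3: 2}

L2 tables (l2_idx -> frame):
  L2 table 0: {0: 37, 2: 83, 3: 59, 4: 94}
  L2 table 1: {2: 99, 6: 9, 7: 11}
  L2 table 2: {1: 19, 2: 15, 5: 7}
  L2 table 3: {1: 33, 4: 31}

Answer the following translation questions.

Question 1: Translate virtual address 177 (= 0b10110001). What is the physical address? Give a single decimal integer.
vaddr = 177 = 0b10110001
Split: l1_idx=2, l2_idx=6, offset=1
L1[2] = 1
L2[1][6] = 9
paddr = 9 * 8 + 1 = 73

Answer: 73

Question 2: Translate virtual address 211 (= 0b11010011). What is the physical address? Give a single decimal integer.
vaddr = 211 = 0b11010011
Split: l1_idx=3, l2_idx=2, offset=3
L1[3] = 2
L2[2][2] = 15
paddr = 15 * 8 + 3 = 123

Answer: 123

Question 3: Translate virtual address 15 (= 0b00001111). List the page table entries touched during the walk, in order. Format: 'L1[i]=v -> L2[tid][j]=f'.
vaddr = 15 = 0b00001111
Split: l1_idx=0, l2_idx=1, offset=7

Answer: L1[0]=3 -> L2[3][1]=33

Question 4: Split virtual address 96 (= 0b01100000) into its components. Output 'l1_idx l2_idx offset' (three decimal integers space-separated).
Answer: 1 4 0

Derivation:
vaddr = 96 = 0b01100000
  top 2 bits -> l1_idx = 1
  next 3 bits -> l2_idx = 4
  bottom 3 bits -> offset = 0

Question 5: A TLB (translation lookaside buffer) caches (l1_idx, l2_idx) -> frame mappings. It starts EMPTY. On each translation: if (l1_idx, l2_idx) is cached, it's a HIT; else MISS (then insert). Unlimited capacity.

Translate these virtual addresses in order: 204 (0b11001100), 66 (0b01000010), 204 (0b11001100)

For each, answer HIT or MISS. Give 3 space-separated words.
Answer: MISS MISS HIT

Derivation:
vaddr=204: (3,1) not in TLB -> MISS, insert
vaddr=66: (1,0) not in TLB -> MISS, insert
vaddr=204: (3,1) in TLB -> HIT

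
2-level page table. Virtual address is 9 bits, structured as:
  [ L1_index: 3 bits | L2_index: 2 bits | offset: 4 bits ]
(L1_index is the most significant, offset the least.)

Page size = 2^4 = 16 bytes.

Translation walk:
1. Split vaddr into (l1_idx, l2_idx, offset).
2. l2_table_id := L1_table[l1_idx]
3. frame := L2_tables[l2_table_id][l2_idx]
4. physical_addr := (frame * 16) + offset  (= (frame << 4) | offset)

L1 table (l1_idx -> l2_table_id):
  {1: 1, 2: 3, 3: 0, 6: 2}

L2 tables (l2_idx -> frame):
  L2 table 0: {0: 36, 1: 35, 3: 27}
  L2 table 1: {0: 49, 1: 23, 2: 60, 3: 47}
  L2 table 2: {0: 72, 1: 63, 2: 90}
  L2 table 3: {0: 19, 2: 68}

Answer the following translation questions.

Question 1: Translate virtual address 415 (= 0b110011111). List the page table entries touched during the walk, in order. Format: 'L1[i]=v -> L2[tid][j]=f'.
Answer: L1[6]=2 -> L2[2][1]=63

Derivation:
vaddr = 415 = 0b110011111
Split: l1_idx=6, l2_idx=1, offset=15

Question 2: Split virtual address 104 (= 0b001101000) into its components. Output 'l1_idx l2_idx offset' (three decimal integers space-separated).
Answer: 1 2 8

Derivation:
vaddr = 104 = 0b001101000
  top 3 bits -> l1_idx = 1
  next 2 bits -> l2_idx = 2
  bottom 4 bits -> offset = 8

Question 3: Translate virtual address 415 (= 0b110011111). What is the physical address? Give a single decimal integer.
vaddr = 415 = 0b110011111
Split: l1_idx=6, l2_idx=1, offset=15
L1[6] = 2
L2[2][1] = 63
paddr = 63 * 16 + 15 = 1023

Answer: 1023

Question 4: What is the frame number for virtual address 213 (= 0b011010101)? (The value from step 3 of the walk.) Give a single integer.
vaddr = 213: l1_idx=3, l2_idx=1
L1[3] = 0; L2[0][1] = 35

Answer: 35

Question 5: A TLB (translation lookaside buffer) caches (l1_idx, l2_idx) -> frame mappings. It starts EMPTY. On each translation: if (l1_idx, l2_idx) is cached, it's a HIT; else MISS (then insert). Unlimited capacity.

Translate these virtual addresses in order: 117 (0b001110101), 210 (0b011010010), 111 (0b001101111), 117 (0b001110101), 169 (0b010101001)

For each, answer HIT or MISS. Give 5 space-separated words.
Answer: MISS MISS MISS HIT MISS

Derivation:
vaddr=117: (1,3) not in TLB -> MISS, insert
vaddr=210: (3,1) not in TLB -> MISS, insert
vaddr=111: (1,2) not in TLB -> MISS, insert
vaddr=117: (1,3) in TLB -> HIT
vaddr=169: (2,2) not in TLB -> MISS, insert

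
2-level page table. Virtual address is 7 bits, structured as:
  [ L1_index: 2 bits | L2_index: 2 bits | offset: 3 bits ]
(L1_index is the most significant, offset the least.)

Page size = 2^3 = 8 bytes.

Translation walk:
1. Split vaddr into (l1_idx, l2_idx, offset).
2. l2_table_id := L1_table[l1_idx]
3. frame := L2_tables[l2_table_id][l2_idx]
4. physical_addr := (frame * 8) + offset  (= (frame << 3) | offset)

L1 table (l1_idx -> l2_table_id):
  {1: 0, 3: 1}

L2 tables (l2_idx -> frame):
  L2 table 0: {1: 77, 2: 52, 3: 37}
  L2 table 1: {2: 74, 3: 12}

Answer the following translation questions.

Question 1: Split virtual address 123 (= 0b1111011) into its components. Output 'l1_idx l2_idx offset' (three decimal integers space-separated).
Answer: 3 3 3

Derivation:
vaddr = 123 = 0b1111011
  top 2 bits -> l1_idx = 3
  next 2 bits -> l2_idx = 3
  bottom 3 bits -> offset = 3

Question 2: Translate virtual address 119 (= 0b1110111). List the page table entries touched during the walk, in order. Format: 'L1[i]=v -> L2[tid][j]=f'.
vaddr = 119 = 0b1110111
Split: l1_idx=3, l2_idx=2, offset=7

Answer: L1[3]=1 -> L2[1][2]=74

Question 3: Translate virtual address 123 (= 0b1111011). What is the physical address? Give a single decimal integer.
Answer: 99

Derivation:
vaddr = 123 = 0b1111011
Split: l1_idx=3, l2_idx=3, offset=3
L1[3] = 1
L2[1][3] = 12
paddr = 12 * 8 + 3 = 99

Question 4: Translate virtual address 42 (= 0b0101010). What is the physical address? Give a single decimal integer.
vaddr = 42 = 0b0101010
Split: l1_idx=1, l2_idx=1, offset=2
L1[1] = 0
L2[0][1] = 77
paddr = 77 * 8 + 2 = 618

Answer: 618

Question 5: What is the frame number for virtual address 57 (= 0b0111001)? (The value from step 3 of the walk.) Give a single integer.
Answer: 37

Derivation:
vaddr = 57: l1_idx=1, l2_idx=3
L1[1] = 0; L2[0][3] = 37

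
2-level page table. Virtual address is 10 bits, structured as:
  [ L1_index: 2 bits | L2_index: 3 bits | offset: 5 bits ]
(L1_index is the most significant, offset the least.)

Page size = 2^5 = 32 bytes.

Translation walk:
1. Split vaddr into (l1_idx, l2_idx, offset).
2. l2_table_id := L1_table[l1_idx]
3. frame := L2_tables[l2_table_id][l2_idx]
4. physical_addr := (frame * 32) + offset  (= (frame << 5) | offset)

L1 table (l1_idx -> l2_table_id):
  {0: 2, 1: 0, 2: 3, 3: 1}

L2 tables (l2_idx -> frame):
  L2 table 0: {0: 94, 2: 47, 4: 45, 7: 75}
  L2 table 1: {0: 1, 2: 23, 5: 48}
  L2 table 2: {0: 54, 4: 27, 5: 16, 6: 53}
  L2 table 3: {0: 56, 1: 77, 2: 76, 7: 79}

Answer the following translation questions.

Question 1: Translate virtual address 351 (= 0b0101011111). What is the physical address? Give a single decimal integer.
Answer: 1535

Derivation:
vaddr = 351 = 0b0101011111
Split: l1_idx=1, l2_idx=2, offset=31
L1[1] = 0
L2[0][2] = 47
paddr = 47 * 32 + 31 = 1535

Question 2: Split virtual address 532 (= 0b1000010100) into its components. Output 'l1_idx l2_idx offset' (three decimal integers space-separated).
Answer: 2 0 20

Derivation:
vaddr = 532 = 0b1000010100
  top 2 bits -> l1_idx = 2
  next 3 bits -> l2_idx = 0
  bottom 5 bits -> offset = 20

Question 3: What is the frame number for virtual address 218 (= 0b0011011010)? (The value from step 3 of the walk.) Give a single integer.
vaddr = 218: l1_idx=0, l2_idx=6
L1[0] = 2; L2[2][6] = 53

Answer: 53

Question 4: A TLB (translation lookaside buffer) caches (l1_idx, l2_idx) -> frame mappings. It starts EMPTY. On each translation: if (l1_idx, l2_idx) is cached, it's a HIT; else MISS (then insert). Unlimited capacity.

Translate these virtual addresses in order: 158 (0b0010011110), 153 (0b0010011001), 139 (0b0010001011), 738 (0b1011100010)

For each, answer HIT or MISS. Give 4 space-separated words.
vaddr=158: (0,4) not in TLB -> MISS, insert
vaddr=153: (0,4) in TLB -> HIT
vaddr=139: (0,4) in TLB -> HIT
vaddr=738: (2,7) not in TLB -> MISS, insert

Answer: MISS HIT HIT MISS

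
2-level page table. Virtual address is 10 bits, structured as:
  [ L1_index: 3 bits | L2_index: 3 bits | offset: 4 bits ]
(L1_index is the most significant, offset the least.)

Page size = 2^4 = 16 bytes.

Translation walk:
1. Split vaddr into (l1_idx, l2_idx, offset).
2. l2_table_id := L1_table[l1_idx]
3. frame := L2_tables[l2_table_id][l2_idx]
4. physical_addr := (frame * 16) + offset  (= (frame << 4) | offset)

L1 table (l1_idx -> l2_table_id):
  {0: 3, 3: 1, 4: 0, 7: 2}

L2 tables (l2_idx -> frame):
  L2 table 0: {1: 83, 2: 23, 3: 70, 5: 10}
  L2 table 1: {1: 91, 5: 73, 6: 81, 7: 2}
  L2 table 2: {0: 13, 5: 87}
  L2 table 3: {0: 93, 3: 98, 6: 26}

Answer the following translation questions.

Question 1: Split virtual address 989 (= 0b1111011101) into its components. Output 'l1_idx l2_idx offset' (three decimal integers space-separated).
Answer: 7 5 13

Derivation:
vaddr = 989 = 0b1111011101
  top 3 bits -> l1_idx = 7
  next 3 bits -> l2_idx = 5
  bottom 4 bits -> offset = 13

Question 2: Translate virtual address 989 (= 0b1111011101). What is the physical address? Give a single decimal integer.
Answer: 1405

Derivation:
vaddr = 989 = 0b1111011101
Split: l1_idx=7, l2_idx=5, offset=13
L1[7] = 2
L2[2][5] = 87
paddr = 87 * 16 + 13 = 1405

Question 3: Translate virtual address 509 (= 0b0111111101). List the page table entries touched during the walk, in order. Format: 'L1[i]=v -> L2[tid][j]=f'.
vaddr = 509 = 0b0111111101
Split: l1_idx=3, l2_idx=7, offset=13

Answer: L1[3]=1 -> L2[1][7]=2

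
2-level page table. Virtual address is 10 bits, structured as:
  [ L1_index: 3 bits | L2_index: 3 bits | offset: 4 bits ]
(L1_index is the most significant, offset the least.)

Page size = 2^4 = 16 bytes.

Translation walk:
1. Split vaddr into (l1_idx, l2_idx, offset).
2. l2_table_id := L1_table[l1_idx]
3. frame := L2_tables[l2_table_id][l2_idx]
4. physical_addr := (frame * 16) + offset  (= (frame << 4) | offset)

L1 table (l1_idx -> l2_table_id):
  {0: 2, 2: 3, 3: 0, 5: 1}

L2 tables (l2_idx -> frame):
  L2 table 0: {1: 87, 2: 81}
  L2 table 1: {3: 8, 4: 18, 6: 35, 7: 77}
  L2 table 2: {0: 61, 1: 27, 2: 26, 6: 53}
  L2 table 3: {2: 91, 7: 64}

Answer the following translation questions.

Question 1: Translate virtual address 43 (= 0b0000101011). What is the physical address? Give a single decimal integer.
Answer: 427

Derivation:
vaddr = 43 = 0b0000101011
Split: l1_idx=0, l2_idx=2, offset=11
L1[0] = 2
L2[2][2] = 26
paddr = 26 * 16 + 11 = 427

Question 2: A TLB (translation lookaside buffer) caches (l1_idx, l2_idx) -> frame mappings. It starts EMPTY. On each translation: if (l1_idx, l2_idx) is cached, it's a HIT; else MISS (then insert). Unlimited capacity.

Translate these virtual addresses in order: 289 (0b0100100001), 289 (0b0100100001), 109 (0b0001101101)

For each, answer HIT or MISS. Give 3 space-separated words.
vaddr=289: (2,2) not in TLB -> MISS, insert
vaddr=289: (2,2) in TLB -> HIT
vaddr=109: (0,6) not in TLB -> MISS, insert

Answer: MISS HIT MISS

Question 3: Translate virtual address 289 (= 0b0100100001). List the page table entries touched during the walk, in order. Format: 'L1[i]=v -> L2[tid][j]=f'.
vaddr = 289 = 0b0100100001
Split: l1_idx=2, l2_idx=2, offset=1

Answer: L1[2]=3 -> L2[3][2]=91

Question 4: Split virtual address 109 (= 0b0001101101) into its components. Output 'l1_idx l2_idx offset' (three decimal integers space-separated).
Answer: 0 6 13

Derivation:
vaddr = 109 = 0b0001101101
  top 3 bits -> l1_idx = 0
  next 3 bits -> l2_idx = 6
  bottom 4 bits -> offset = 13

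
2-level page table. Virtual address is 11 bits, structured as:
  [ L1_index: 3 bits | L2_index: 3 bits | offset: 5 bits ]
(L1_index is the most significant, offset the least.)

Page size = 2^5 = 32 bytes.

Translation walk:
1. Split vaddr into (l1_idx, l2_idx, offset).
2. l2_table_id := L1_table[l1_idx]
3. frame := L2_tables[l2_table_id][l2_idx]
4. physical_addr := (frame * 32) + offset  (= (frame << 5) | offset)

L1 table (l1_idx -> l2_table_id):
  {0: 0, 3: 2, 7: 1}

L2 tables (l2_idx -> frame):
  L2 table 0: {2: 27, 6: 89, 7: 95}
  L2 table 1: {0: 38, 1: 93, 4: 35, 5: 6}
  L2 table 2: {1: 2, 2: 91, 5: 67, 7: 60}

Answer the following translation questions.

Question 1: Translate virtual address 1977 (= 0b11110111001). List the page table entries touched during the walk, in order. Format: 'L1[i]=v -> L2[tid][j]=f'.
vaddr = 1977 = 0b11110111001
Split: l1_idx=7, l2_idx=5, offset=25

Answer: L1[7]=1 -> L2[1][5]=6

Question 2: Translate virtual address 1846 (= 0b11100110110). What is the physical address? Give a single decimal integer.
vaddr = 1846 = 0b11100110110
Split: l1_idx=7, l2_idx=1, offset=22
L1[7] = 1
L2[1][1] = 93
paddr = 93 * 32 + 22 = 2998

Answer: 2998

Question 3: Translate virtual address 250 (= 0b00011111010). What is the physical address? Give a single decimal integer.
vaddr = 250 = 0b00011111010
Split: l1_idx=0, l2_idx=7, offset=26
L1[0] = 0
L2[0][7] = 95
paddr = 95 * 32 + 26 = 3066

Answer: 3066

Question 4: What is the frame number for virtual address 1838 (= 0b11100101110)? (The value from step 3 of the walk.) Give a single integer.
vaddr = 1838: l1_idx=7, l2_idx=1
L1[7] = 1; L2[1][1] = 93

Answer: 93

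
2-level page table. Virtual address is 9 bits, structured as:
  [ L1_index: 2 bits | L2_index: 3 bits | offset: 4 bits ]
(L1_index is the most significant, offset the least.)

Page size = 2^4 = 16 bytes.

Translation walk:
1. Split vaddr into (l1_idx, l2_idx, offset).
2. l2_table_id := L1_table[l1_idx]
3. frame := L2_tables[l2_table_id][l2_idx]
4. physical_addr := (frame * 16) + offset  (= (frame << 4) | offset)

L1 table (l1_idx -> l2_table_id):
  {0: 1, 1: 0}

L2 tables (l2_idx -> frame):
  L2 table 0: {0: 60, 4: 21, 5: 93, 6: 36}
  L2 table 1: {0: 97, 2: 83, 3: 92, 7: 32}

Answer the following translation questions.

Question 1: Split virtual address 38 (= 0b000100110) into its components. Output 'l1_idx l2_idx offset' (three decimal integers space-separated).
Answer: 0 2 6

Derivation:
vaddr = 38 = 0b000100110
  top 2 bits -> l1_idx = 0
  next 3 bits -> l2_idx = 2
  bottom 4 bits -> offset = 6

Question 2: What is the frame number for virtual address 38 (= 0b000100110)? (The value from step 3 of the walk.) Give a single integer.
vaddr = 38: l1_idx=0, l2_idx=2
L1[0] = 1; L2[1][2] = 83

Answer: 83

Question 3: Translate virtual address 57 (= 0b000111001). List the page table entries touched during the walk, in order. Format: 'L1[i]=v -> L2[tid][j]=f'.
Answer: L1[0]=1 -> L2[1][3]=92

Derivation:
vaddr = 57 = 0b000111001
Split: l1_idx=0, l2_idx=3, offset=9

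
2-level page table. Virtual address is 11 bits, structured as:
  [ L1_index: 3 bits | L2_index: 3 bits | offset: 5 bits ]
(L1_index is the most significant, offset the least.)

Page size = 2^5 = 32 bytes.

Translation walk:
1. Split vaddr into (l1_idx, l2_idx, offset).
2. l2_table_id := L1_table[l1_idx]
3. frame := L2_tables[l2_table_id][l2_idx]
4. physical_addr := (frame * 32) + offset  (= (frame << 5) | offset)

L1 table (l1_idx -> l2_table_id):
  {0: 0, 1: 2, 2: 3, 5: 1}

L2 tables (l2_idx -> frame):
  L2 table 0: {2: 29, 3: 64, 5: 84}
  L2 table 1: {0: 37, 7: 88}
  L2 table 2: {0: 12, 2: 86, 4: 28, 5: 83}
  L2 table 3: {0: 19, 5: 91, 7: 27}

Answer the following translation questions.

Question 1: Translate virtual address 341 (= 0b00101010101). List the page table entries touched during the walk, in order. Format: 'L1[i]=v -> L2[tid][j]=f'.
vaddr = 341 = 0b00101010101
Split: l1_idx=1, l2_idx=2, offset=21

Answer: L1[1]=2 -> L2[2][2]=86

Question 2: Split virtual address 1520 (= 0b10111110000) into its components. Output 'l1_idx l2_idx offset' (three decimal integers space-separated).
Answer: 5 7 16

Derivation:
vaddr = 1520 = 0b10111110000
  top 3 bits -> l1_idx = 5
  next 3 bits -> l2_idx = 7
  bottom 5 bits -> offset = 16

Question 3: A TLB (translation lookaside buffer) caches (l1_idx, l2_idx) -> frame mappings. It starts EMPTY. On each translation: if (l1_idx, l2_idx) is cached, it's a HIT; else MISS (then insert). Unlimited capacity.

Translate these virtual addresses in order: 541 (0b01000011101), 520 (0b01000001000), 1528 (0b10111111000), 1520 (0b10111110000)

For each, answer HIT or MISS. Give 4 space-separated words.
Answer: MISS HIT MISS HIT

Derivation:
vaddr=541: (2,0) not in TLB -> MISS, insert
vaddr=520: (2,0) in TLB -> HIT
vaddr=1528: (5,7) not in TLB -> MISS, insert
vaddr=1520: (5,7) in TLB -> HIT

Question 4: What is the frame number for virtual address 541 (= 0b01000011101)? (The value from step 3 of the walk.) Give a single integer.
vaddr = 541: l1_idx=2, l2_idx=0
L1[2] = 3; L2[3][0] = 19

Answer: 19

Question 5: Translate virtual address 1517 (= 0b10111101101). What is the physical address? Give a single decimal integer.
Answer: 2829

Derivation:
vaddr = 1517 = 0b10111101101
Split: l1_idx=5, l2_idx=7, offset=13
L1[5] = 1
L2[1][7] = 88
paddr = 88 * 32 + 13 = 2829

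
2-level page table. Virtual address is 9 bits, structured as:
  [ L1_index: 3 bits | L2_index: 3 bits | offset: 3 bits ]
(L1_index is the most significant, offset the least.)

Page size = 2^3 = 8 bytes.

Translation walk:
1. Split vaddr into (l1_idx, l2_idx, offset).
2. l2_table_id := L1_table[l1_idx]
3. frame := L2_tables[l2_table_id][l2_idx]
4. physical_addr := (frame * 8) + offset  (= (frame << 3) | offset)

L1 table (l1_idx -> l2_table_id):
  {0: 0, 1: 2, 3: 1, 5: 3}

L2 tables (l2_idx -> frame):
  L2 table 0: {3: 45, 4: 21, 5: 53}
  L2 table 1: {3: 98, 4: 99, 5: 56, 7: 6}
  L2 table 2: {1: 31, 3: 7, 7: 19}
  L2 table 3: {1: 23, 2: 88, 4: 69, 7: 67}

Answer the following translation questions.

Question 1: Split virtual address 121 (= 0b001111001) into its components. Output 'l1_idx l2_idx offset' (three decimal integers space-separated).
Answer: 1 7 1

Derivation:
vaddr = 121 = 0b001111001
  top 3 bits -> l1_idx = 1
  next 3 bits -> l2_idx = 7
  bottom 3 bits -> offset = 1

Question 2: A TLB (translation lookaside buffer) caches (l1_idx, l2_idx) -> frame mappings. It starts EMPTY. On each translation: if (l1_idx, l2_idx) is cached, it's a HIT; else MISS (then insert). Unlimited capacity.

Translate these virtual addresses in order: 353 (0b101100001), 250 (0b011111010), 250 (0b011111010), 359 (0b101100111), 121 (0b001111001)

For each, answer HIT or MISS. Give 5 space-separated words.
vaddr=353: (5,4) not in TLB -> MISS, insert
vaddr=250: (3,7) not in TLB -> MISS, insert
vaddr=250: (3,7) in TLB -> HIT
vaddr=359: (5,4) in TLB -> HIT
vaddr=121: (1,7) not in TLB -> MISS, insert

Answer: MISS MISS HIT HIT MISS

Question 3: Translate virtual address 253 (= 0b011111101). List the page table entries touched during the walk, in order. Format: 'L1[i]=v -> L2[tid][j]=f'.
Answer: L1[3]=1 -> L2[1][7]=6

Derivation:
vaddr = 253 = 0b011111101
Split: l1_idx=3, l2_idx=7, offset=5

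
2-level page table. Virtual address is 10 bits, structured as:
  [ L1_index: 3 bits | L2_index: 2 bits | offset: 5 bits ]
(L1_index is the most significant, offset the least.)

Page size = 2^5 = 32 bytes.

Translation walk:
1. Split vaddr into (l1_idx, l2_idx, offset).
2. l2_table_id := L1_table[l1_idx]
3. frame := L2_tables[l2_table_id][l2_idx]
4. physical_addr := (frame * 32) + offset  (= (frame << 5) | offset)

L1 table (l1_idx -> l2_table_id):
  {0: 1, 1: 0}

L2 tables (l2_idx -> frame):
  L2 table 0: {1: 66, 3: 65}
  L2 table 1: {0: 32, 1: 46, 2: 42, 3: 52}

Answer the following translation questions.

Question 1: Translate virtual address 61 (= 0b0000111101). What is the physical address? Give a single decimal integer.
vaddr = 61 = 0b0000111101
Split: l1_idx=0, l2_idx=1, offset=29
L1[0] = 1
L2[1][1] = 46
paddr = 46 * 32 + 29 = 1501

Answer: 1501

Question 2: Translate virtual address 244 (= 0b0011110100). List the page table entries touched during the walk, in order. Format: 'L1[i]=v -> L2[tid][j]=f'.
vaddr = 244 = 0b0011110100
Split: l1_idx=1, l2_idx=3, offset=20

Answer: L1[1]=0 -> L2[0][3]=65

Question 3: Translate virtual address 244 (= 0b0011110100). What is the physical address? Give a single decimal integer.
vaddr = 244 = 0b0011110100
Split: l1_idx=1, l2_idx=3, offset=20
L1[1] = 0
L2[0][3] = 65
paddr = 65 * 32 + 20 = 2100

Answer: 2100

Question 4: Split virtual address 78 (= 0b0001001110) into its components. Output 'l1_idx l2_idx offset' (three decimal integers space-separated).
Answer: 0 2 14

Derivation:
vaddr = 78 = 0b0001001110
  top 3 bits -> l1_idx = 0
  next 2 bits -> l2_idx = 2
  bottom 5 bits -> offset = 14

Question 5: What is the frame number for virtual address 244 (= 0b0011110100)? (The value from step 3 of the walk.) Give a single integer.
vaddr = 244: l1_idx=1, l2_idx=3
L1[1] = 0; L2[0][3] = 65

Answer: 65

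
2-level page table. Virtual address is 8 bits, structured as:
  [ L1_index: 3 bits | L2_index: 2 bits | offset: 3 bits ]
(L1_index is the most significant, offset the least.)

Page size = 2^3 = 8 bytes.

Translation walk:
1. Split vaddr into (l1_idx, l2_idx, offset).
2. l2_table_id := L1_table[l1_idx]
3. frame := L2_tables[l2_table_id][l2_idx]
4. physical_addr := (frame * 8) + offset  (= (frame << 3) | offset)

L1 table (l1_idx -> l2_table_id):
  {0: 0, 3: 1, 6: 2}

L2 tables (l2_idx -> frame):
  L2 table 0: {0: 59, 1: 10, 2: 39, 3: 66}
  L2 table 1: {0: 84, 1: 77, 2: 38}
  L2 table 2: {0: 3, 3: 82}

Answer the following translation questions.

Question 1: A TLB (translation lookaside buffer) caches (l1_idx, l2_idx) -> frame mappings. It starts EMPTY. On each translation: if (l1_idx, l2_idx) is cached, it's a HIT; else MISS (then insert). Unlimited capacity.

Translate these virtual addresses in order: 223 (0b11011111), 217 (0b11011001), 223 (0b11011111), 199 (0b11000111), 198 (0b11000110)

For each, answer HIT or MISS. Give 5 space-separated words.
vaddr=223: (6,3) not in TLB -> MISS, insert
vaddr=217: (6,3) in TLB -> HIT
vaddr=223: (6,3) in TLB -> HIT
vaddr=199: (6,0) not in TLB -> MISS, insert
vaddr=198: (6,0) in TLB -> HIT

Answer: MISS HIT HIT MISS HIT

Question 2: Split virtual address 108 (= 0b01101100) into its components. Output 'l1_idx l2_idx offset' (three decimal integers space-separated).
vaddr = 108 = 0b01101100
  top 3 bits -> l1_idx = 3
  next 2 bits -> l2_idx = 1
  bottom 3 bits -> offset = 4

Answer: 3 1 4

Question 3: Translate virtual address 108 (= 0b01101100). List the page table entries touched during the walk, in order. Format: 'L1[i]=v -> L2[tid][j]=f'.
Answer: L1[3]=1 -> L2[1][1]=77

Derivation:
vaddr = 108 = 0b01101100
Split: l1_idx=3, l2_idx=1, offset=4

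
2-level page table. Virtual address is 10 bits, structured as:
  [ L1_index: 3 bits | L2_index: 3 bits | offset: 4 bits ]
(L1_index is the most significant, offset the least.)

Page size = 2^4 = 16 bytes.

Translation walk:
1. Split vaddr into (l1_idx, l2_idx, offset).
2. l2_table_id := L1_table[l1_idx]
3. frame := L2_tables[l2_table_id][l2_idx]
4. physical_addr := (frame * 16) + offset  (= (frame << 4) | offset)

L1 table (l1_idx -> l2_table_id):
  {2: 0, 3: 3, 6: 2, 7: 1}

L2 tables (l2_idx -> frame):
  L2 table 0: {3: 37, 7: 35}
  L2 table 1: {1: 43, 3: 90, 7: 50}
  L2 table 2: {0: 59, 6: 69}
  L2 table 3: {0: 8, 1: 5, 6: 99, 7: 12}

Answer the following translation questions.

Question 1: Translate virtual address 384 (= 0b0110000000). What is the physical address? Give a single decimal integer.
vaddr = 384 = 0b0110000000
Split: l1_idx=3, l2_idx=0, offset=0
L1[3] = 3
L2[3][0] = 8
paddr = 8 * 16 + 0 = 128

Answer: 128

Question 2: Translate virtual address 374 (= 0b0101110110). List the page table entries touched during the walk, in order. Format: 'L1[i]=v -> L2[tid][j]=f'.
Answer: L1[2]=0 -> L2[0][7]=35

Derivation:
vaddr = 374 = 0b0101110110
Split: l1_idx=2, l2_idx=7, offset=6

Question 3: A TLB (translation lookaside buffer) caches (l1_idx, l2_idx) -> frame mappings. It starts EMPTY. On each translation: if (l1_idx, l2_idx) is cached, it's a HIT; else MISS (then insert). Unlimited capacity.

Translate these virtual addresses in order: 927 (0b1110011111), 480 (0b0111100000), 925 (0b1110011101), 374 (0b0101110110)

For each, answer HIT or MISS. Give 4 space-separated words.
Answer: MISS MISS HIT MISS

Derivation:
vaddr=927: (7,1) not in TLB -> MISS, insert
vaddr=480: (3,6) not in TLB -> MISS, insert
vaddr=925: (7,1) in TLB -> HIT
vaddr=374: (2,7) not in TLB -> MISS, insert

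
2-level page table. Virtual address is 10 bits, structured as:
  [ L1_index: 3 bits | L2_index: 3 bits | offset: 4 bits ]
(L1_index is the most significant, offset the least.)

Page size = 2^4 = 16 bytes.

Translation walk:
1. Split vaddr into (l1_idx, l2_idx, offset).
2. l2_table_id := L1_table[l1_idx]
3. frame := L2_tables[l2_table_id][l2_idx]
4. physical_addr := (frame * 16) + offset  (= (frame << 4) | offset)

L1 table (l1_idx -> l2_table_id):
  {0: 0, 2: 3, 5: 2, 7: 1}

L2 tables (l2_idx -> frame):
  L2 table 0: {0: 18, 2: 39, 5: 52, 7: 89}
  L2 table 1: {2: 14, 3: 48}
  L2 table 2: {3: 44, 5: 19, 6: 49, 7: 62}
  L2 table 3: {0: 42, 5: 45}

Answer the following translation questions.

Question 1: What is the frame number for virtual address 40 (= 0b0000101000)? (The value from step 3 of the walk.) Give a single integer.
vaddr = 40: l1_idx=0, l2_idx=2
L1[0] = 0; L2[0][2] = 39

Answer: 39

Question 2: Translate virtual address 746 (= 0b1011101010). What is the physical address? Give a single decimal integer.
vaddr = 746 = 0b1011101010
Split: l1_idx=5, l2_idx=6, offset=10
L1[5] = 2
L2[2][6] = 49
paddr = 49 * 16 + 10 = 794

Answer: 794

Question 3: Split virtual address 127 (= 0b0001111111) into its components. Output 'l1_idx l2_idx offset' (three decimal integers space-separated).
vaddr = 127 = 0b0001111111
  top 3 bits -> l1_idx = 0
  next 3 bits -> l2_idx = 7
  bottom 4 bits -> offset = 15

Answer: 0 7 15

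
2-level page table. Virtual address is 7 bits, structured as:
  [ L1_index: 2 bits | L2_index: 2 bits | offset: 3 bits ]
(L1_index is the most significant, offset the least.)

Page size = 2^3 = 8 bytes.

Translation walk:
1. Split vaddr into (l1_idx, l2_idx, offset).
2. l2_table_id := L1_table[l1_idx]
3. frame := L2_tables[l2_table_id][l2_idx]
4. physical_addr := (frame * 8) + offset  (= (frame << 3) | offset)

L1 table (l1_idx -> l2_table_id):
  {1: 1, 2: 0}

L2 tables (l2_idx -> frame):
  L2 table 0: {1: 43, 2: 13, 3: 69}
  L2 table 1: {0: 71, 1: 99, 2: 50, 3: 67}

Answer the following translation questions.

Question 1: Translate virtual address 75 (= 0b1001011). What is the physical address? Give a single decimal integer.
vaddr = 75 = 0b1001011
Split: l1_idx=2, l2_idx=1, offset=3
L1[2] = 0
L2[0][1] = 43
paddr = 43 * 8 + 3 = 347

Answer: 347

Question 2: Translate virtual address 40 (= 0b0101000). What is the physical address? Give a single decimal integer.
vaddr = 40 = 0b0101000
Split: l1_idx=1, l2_idx=1, offset=0
L1[1] = 1
L2[1][1] = 99
paddr = 99 * 8 + 0 = 792

Answer: 792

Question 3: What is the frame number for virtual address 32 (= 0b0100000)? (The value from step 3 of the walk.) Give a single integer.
Answer: 71

Derivation:
vaddr = 32: l1_idx=1, l2_idx=0
L1[1] = 1; L2[1][0] = 71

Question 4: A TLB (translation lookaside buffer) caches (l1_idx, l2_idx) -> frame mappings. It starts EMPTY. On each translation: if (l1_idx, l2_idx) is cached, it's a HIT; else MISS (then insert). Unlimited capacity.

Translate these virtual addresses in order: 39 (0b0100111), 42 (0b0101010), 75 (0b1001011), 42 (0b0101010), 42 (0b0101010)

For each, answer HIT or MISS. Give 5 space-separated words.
Answer: MISS MISS MISS HIT HIT

Derivation:
vaddr=39: (1,0) not in TLB -> MISS, insert
vaddr=42: (1,1) not in TLB -> MISS, insert
vaddr=75: (2,1) not in TLB -> MISS, insert
vaddr=42: (1,1) in TLB -> HIT
vaddr=42: (1,1) in TLB -> HIT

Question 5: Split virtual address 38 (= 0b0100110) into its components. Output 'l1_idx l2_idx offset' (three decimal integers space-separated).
Answer: 1 0 6

Derivation:
vaddr = 38 = 0b0100110
  top 2 bits -> l1_idx = 1
  next 2 bits -> l2_idx = 0
  bottom 3 bits -> offset = 6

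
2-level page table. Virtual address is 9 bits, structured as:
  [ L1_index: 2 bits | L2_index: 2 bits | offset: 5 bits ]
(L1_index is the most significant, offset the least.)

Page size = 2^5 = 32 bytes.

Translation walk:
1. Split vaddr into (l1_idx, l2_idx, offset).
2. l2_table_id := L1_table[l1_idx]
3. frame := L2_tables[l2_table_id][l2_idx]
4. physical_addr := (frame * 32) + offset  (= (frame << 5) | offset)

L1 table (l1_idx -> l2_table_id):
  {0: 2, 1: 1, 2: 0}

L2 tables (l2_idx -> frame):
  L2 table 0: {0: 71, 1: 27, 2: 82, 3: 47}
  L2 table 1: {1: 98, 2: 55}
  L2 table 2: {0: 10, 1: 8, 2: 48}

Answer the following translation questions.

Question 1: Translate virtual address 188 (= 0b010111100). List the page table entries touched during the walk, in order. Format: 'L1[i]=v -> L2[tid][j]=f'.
Answer: L1[1]=1 -> L2[1][1]=98

Derivation:
vaddr = 188 = 0b010111100
Split: l1_idx=1, l2_idx=1, offset=28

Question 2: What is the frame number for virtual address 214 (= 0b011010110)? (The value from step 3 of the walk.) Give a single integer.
Answer: 55

Derivation:
vaddr = 214: l1_idx=1, l2_idx=2
L1[1] = 1; L2[1][2] = 55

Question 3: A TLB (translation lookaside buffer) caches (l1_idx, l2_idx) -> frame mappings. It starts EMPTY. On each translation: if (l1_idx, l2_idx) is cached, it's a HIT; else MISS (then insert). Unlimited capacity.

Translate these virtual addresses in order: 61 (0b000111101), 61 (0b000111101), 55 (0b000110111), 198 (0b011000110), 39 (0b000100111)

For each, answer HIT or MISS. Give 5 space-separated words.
vaddr=61: (0,1) not in TLB -> MISS, insert
vaddr=61: (0,1) in TLB -> HIT
vaddr=55: (0,1) in TLB -> HIT
vaddr=198: (1,2) not in TLB -> MISS, insert
vaddr=39: (0,1) in TLB -> HIT

Answer: MISS HIT HIT MISS HIT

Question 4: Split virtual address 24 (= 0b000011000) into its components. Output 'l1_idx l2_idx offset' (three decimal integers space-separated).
vaddr = 24 = 0b000011000
  top 2 bits -> l1_idx = 0
  next 2 bits -> l2_idx = 0
  bottom 5 bits -> offset = 24

Answer: 0 0 24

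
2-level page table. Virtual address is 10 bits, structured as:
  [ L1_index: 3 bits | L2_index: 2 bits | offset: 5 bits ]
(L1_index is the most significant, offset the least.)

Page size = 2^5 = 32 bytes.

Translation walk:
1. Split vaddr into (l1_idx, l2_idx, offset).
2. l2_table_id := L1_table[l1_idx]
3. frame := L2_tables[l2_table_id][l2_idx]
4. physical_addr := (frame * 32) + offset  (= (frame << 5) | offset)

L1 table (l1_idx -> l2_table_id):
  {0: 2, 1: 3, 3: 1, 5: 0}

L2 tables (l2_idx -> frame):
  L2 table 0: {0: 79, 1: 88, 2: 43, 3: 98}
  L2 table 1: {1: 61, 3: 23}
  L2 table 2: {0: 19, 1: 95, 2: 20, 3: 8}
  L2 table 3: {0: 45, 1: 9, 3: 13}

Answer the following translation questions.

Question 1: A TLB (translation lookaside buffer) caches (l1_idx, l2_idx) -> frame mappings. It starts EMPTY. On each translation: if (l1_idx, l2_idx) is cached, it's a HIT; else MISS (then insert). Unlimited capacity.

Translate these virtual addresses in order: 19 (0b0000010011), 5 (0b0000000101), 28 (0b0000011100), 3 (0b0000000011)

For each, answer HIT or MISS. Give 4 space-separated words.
vaddr=19: (0,0) not in TLB -> MISS, insert
vaddr=5: (0,0) in TLB -> HIT
vaddr=28: (0,0) in TLB -> HIT
vaddr=3: (0,0) in TLB -> HIT

Answer: MISS HIT HIT HIT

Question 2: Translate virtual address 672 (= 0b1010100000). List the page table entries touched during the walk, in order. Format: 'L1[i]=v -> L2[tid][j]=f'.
vaddr = 672 = 0b1010100000
Split: l1_idx=5, l2_idx=1, offset=0

Answer: L1[5]=0 -> L2[0][1]=88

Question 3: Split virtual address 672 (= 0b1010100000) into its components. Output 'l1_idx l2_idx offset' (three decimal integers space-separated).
vaddr = 672 = 0b1010100000
  top 3 bits -> l1_idx = 5
  next 2 bits -> l2_idx = 1
  bottom 5 bits -> offset = 0

Answer: 5 1 0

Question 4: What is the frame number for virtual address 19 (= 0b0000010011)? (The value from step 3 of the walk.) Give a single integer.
vaddr = 19: l1_idx=0, l2_idx=0
L1[0] = 2; L2[2][0] = 19

Answer: 19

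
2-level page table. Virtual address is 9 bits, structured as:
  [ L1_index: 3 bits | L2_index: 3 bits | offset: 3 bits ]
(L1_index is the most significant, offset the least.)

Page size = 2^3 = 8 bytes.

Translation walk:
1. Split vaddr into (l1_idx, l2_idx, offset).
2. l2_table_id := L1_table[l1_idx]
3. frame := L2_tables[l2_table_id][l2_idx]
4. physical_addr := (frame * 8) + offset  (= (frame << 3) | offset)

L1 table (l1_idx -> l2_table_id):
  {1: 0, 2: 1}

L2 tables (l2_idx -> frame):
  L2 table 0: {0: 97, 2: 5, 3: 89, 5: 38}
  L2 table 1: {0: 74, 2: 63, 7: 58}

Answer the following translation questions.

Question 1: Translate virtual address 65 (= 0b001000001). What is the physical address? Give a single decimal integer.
Answer: 777

Derivation:
vaddr = 65 = 0b001000001
Split: l1_idx=1, l2_idx=0, offset=1
L1[1] = 0
L2[0][0] = 97
paddr = 97 * 8 + 1 = 777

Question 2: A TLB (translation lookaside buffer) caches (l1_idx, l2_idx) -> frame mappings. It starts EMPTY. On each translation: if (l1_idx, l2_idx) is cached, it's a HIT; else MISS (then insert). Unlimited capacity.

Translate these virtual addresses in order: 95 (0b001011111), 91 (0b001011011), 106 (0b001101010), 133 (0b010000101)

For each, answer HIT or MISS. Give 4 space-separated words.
vaddr=95: (1,3) not in TLB -> MISS, insert
vaddr=91: (1,3) in TLB -> HIT
vaddr=106: (1,5) not in TLB -> MISS, insert
vaddr=133: (2,0) not in TLB -> MISS, insert

Answer: MISS HIT MISS MISS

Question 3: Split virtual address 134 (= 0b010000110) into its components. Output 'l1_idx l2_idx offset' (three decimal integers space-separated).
Answer: 2 0 6

Derivation:
vaddr = 134 = 0b010000110
  top 3 bits -> l1_idx = 2
  next 3 bits -> l2_idx = 0
  bottom 3 bits -> offset = 6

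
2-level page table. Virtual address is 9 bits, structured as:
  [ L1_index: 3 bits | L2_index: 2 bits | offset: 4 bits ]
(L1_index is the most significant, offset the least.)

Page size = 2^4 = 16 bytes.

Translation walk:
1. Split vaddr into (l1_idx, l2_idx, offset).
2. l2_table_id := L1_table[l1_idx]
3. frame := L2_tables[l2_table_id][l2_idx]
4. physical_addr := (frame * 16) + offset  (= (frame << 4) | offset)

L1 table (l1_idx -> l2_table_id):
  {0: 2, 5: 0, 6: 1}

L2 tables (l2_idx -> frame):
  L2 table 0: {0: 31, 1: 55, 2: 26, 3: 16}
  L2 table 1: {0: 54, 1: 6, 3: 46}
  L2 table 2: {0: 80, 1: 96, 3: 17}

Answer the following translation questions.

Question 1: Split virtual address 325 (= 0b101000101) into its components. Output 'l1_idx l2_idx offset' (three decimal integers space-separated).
vaddr = 325 = 0b101000101
  top 3 bits -> l1_idx = 5
  next 2 bits -> l2_idx = 0
  bottom 4 bits -> offset = 5

Answer: 5 0 5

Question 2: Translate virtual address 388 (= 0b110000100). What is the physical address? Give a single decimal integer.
vaddr = 388 = 0b110000100
Split: l1_idx=6, l2_idx=0, offset=4
L1[6] = 1
L2[1][0] = 54
paddr = 54 * 16 + 4 = 868

Answer: 868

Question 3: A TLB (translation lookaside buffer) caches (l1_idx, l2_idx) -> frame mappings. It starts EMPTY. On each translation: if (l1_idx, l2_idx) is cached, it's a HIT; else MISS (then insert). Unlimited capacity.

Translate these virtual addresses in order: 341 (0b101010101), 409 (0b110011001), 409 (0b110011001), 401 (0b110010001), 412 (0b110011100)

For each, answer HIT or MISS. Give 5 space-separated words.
vaddr=341: (5,1) not in TLB -> MISS, insert
vaddr=409: (6,1) not in TLB -> MISS, insert
vaddr=409: (6,1) in TLB -> HIT
vaddr=401: (6,1) in TLB -> HIT
vaddr=412: (6,1) in TLB -> HIT

Answer: MISS MISS HIT HIT HIT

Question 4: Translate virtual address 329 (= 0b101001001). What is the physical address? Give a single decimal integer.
Answer: 505

Derivation:
vaddr = 329 = 0b101001001
Split: l1_idx=5, l2_idx=0, offset=9
L1[5] = 0
L2[0][0] = 31
paddr = 31 * 16 + 9 = 505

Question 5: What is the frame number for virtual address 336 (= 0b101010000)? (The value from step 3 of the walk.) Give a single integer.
Answer: 55

Derivation:
vaddr = 336: l1_idx=5, l2_idx=1
L1[5] = 0; L2[0][1] = 55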